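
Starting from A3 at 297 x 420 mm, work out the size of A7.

A4: ⌊420/2⌋ × 297 = 210 × 297 mm
A5: ⌊297/2⌋ × 210 = 148 × 210 mm
A6: ⌊210/2⌋ × 148 = 105 × 148 mm
A7: ⌊148/2⌋ × 105 = 74 × 105 mm

74 × 105 mm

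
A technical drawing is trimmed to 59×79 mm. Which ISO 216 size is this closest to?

Aspect ratio 79/59 ≈ 1.339 (ISO target is √2 ≈ 1.414).
In the C-series (envelope sizes, between A and B): C8 = 57 × 81 mm.
Off by 4 mm total — nearest standard size.

C8 (57 × 81 mm)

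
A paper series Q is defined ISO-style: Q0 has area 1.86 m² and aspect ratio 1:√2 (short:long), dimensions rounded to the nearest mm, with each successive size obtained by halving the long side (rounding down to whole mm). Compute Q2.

573 × 811 mm

Let Q0's short side be w mm. w · w√2 = 1.86 m² = 1,860,000 mm², so w ≈ 1146.8 mm and w√2 ≈ 1621.9 mm → Q0 = 1147 × 1622 mm.
Q1: ⌊1622/2⌋ × 1147 = 811 × 1147 mm
Q2: ⌊1147/2⌋ × 811 = 573 × 811 mm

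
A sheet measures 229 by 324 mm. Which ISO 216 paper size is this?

C4 (229 × 324 mm)

Aspect ratio 324/229 ≈ 1.415 — close to the ISO √2 ≈ 1.414.
In the C-series (envelope sizes, between A and B): C4 = 229 × 324 mm.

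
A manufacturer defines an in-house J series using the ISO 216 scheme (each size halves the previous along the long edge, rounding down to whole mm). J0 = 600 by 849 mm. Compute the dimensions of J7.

J1 = 424 × 600 mm (from J0 by 1 halving).
J2: ⌊600/2⌋ × 424 = 300 × 424 mm
J3: ⌊424/2⌋ × 300 = 212 × 300 mm
J4: ⌊300/2⌋ × 212 = 150 × 212 mm
J5: ⌊212/2⌋ × 150 = 106 × 150 mm
J6: ⌊150/2⌋ × 106 = 75 × 106 mm
J7: ⌊106/2⌋ × 75 = 53 × 75 mm

53 × 75 mm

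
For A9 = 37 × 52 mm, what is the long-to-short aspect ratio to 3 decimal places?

1.405

52 / 37 = 1.405
ISO 216 targets √2 ≈ 1.414; the -0.009 deviation is from mm rounding.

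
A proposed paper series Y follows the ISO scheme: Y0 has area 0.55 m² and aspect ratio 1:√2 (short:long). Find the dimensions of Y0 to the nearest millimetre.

624 × 882 mm

Let the short side be w mm. Then w · w√2 = 0.55 m² = 550,000 mm².
w² = 550,000/√2, so w ≈ 623.6 mm; long side = w√2 ≈ 881.9 mm.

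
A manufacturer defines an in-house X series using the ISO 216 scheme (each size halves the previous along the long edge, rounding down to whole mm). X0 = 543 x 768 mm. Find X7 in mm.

48 × 67 mm

X1 = 384 × 543 mm (from X0 by 1 halving).
X2: ⌊543/2⌋ × 384 = 271 × 384 mm
X3: ⌊384/2⌋ × 271 = 192 × 271 mm
X4: ⌊271/2⌋ × 192 = 135 × 192 mm
X5: ⌊192/2⌋ × 135 = 96 × 135 mm
X6: ⌊135/2⌋ × 96 = 67 × 96 mm
X7: ⌊96/2⌋ × 67 = 48 × 67 mm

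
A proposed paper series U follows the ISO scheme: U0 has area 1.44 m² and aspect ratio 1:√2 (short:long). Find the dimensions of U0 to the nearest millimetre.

1009 × 1427 mm

Let the short side be w mm. Then w · w√2 = 1.44 m² = 1,440,000 mm².
w² = 1,440,000/√2, so w ≈ 1009.1 mm; long side = w√2 ≈ 1427.0 mm.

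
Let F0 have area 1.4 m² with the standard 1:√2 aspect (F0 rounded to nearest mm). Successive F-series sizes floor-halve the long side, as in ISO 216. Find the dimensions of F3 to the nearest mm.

351 × 497 mm

Let F0's short side be w mm. w · w√2 = 1.4 m² = 1,400,000 mm², so w ≈ 995.0 mm and w√2 ≈ 1407.1 mm → F0 = 995 × 1407 mm.
F1: ⌊1407/2⌋ × 995 = 703 × 995 mm
F2: ⌊995/2⌋ × 703 = 497 × 703 mm
F3: ⌊703/2⌋ × 497 = 351 × 497 mm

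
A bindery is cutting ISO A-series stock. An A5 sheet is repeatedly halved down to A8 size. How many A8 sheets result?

A5 = 148 × 210 mm; A8 = 52 × 74 mm.
Each halving step doubles the count; 3 steps from A5 to A8.
2^3 = 8.

8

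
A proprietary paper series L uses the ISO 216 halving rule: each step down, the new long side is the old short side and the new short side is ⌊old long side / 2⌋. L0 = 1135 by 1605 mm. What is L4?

L1 = 802 × 1135 mm (from L0 by 1 halving).
L2: ⌊1135/2⌋ × 802 = 567 × 802 mm
L3: ⌊802/2⌋ × 567 = 401 × 567 mm
L4: ⌊567/2⌋ × 401 = 283 × 401 mm

283 × 401 mm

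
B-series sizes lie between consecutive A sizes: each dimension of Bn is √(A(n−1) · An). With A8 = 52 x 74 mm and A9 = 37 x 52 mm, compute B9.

44 × 62 mm

Short side: √(52 · 37) = √1924 ≈ 43.9 → 44 mm
Long side: √(74 · 52) = √3848 ≈ 62.0 → 62 mm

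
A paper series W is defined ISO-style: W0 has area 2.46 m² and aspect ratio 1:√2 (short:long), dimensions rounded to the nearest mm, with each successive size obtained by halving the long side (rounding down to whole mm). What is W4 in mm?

329 × 466 mm

Let W0's short side be w mm. w · w√2 = 2.46 m² = 2,460,000 mm², so w ≈ 1318.9 mm and w√2 ≈ 1865.2 mm → W0 = 1319 × 1865 mm.
W1: ⌊1865/2⌋ × 1319 = 932 × 1319 mm
W2: ⌊1319/2⌋ × 932 = 659 × 932 mm
W3: ⌊932/2⌋ × 659 = 466 × 659 mm
W4: ⌊659/2⌋ × 466 = 329 × 466 mm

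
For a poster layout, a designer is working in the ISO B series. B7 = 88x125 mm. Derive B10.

B8: ⌊125/2⌋ × 88 = 62 × 88 mm
B9: ⌊88/2⌋ × 62 = 44 × 62 mm
B10: ⌊62/2⌋ × 44 = 31 × 44 mm

31 × 44 mm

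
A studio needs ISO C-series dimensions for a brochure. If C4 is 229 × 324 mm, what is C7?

C5: ⌊324/2⌋ × 229 = 162 × 229 mm
C6: ⌊229/2⌋ × 162 = 114 × 162 mm
C7: ⌊162/2⌋ × 114 = 81 × 114 mm

81 × 114 mm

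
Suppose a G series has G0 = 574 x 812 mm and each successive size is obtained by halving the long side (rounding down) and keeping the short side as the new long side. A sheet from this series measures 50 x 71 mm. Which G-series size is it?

G0: 574 × 812 mm
G1: 406 × 574 mm
G2: 287 × 406 mm
G3: 203 × 287 mm
G4: 143 × 203 mm
G5: 101 × 143 mm
G6: 71 × 101 mm
G7: 50 × 71 mm
G8: 35 × 50 mm
→ matches G7.

G7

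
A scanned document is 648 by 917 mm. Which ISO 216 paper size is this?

C1 (648 × 917 mm)

Aspect ratio 917/648 ≈ 1.415 — close to the ISO √2 ≈ 1.414.
In the C-series (envelope sizes, between A and B): C1 = 648 × 917 mm.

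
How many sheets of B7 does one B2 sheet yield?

Each ISO step halves the sheet: 1 × B2 → 2 × B3 → 4 × B4 → 8 × B5 → …
From B2 to B7 is 5 halving steps: 2^5 = 32.

32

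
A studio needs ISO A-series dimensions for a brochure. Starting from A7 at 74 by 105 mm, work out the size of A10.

A8: ⌊105/2⌋ × 74 = 52 × 74 mm
A9: ⌊74/2⌋ × 52 = 37 × 52 mm
A10: ⌊52/2⌋ × 37 = 26 × 37 mm

26 × 37 mm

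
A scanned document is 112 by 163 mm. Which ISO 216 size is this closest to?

C6 (114 × 162 mm)

Aspect ratio 163/112 ≈ 1.455 (ISO target is √2 ≈ 1.414).
In the C-series (envelope sizes, between A and B): C6 = 114 × 162 mm.
Off by 3 mm total — nearest standard size.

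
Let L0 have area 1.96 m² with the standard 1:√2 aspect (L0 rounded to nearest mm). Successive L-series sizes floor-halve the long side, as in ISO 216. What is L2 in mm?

588 × 832 mm

Let L0's short side be w mm. w · w√2 = 1.96 m² = 1,960,000 mm², so w ≈ 1177.3 mm and w√2 ≈ 1664.9 mm → L0 = 1177 × 1665 mm.
L1: ⌊1665/2⌋ × 1177 = 832 × 1177 mm
L2: ⌊1177/2⌋ × 832 = 588 × 832 mm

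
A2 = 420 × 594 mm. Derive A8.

52 × 74 mm

A3: ⌊594/2⌋ × 420 = 297 × 420 mm
A4: ⌊420/2⌋ × 297 = 210 × 297 mm
A5: ⌊297/2⌋ × 210 = 148 × 210 mm
A6: ⌊210/2⌋ × 148 = 105 × 148 mm
A7: ⌊148/2⌋ × 105 = 74 × 105 mm
A8: ⌊105/2⌋ × 74 = 52 × 74 mm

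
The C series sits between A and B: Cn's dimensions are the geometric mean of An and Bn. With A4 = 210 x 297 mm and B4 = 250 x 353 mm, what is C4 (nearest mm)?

Short side: √(210 · 250) = √52500 ≈ 229.1 → 229 mm
Long side: √(297 · 353) = √104841 ≈ 323.8 → 324 mm

229 × 324 mm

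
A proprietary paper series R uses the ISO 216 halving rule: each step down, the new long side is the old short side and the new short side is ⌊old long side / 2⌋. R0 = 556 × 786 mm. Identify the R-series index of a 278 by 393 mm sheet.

R2

R0: 556 × 786 mm
R1: 393 × 556 mm
R2: 278 × 393 mm
R3: 196 × 278 mm
→ matches R2.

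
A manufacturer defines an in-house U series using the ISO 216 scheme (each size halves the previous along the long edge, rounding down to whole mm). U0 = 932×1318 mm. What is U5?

U1: ⌊1318/2⌋ × 932 = 659 × 932 mm
U2: ⌊932/2⌋ × 659 = 466 × 659 mm
U3: ⌊659/2⌋ × 466 = 329 × 466 mm
U4: ⌊466/2⌋ × 329 = 233 × 329 mm
U5: ⌊329/2⌋ × 233 = 164 × 233 mm

164 × 233 mm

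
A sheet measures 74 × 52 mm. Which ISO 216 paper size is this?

A8 (52 × 74 mm)

Aspect ratio 74/52 ≈ 1.423 — close to the ISO √2 ≈ 1.414.
In the A-series (A0 area = 1 m²): A8 = 52 × 74 mm.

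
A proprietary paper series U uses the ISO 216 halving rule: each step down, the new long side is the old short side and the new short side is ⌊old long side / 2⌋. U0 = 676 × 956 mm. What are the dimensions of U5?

U1: ⌊956/2⌋ × 676 = 478 × 676 mm
U2: ⌊676/2⌋ × 478 = 338 × 478 mm
U3: ⌊478/2⌋ × 338 = 239 × 338 mm
U4: ⌊338/2⌋ × 239 = 169 × 239 mm
U5: ⌊239/2⌋ × 169 = 119 × 169 mm

119 × 169 mm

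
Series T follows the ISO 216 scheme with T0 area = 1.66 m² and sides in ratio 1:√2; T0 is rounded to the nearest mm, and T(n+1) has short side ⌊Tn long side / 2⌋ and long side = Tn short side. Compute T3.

Let T0's short side be w mm. w · w√2 = 1.66 m² = 1,660,000 mm², so w ≈ 1083.4 mm and w√2 ≈ 1532.2 mm → T0 = 1083 × 1532 mm.
T1: ⌊1532/2⌋ × 1083 = 766 × 1083 mm
T2: ⌊1083/2⌋ × 766 = 541 × 766 mm
T3: ⌊766/2⌋ × 541 = 383 × 541 mm

383 × 541 mm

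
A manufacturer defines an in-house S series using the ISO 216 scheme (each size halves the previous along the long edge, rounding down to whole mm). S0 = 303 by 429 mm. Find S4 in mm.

S1: ⌊429/2⌋ × 303 = 214 × 303 mm
S2: ⌊303/2⌋ × 214 = 151 × 214 mm
S3: ⌊214/2⌋ × 151 = 107 × 151 mm
S4: ⌊151/2⌋ × 107 = 75 × 107 mm

75 × 107 mm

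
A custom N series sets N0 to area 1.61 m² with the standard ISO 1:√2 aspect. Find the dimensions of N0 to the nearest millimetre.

1067 × 1509 mm

Let the short side be w mm. Then w · w√2 = 1.61 m² = 1,610,000 mm².
w² = 1,610,000/√2, so w ≈ 1067.0 mm; long side = w√2 ≈ 1508.9 mm.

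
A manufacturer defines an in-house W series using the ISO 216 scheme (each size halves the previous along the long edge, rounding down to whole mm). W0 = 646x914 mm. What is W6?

80 × 114 mm

W1: ⌊914/2⌋ × 646 = 457 × 646 mm
W2: ⌊646/2⌋ × 457 = 323 × 457 mm
W3: ⌊457/2⌋ × 323 = 228 × 323 mm
W4: ⌊323/2⌋ × 228 = 161 × 228 mm
W5: ⌊228/2⌋ × 161 = 114 × 161 mm
W6: ⌊161/2⌋ × 114 = 80 × 114 mm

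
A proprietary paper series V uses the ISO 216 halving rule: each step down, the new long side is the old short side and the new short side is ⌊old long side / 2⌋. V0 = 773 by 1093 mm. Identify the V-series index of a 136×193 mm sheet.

V0: 773 × 1093 mm
V1: 546 × 773 mm
V2: 386 × 546 mm
V3: 273 × 386 mm
V4: 193 × 273 mm
V5: 136 × 193 mm
V6: 96 × 136 mm
→ matches V5.

V5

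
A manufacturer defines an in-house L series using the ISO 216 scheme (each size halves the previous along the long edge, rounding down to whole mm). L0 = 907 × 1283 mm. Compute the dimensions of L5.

160 × 226 mm

L1: ⌊1283/2⌋ × 907 = 641 × 907 mm
L2: ⌊907/2⌋ × 641 = 453 × 641 mm
L3: ⌊641/2⌋ × 453 = 320 × 453 mm
L4: ⌊453/2⌋ × 320 = 226 × 320 mm
L5: ⌊320/2⌋ × 226 = 160 × 226 mm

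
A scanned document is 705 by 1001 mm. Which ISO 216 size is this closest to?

Aspect ratio 1001/705 ≈ 1.420 — close to the ISO √2 ≈ 1.414.
In the B-series (B0 = 1000 × 1414 mm): B1 = 707 × 1000 mm.
Off by 3 mm total — nearest standard size.

B1 (707 × 1000 mm)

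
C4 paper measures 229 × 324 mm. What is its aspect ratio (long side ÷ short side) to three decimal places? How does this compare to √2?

1.415

324 / 229 = 1.415
Matches √2 ≈ 1.414 — the ISO 216 defining ratio.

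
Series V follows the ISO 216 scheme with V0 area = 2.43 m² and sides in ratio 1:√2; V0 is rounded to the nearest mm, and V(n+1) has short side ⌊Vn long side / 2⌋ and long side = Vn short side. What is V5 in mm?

231 × 327 mm

Let V0's short side be w mm. w · w√2 = 2.43 m² = 2,430,000 mm², so w ≈ 1310.8 mm and w√2 ≈ 1853.8 mm → V0 = 1311 × 1854 mm.
V1: ⌊1854/2⌋ × 1311 = 927 × 1311 mm
V2: ⌊1311/2⌋ × 927 = 655 × 927 mm
V3: ⌊927/2⌋ × 655 = 463 × 655 mm
V4: ⌊655/2⌋ × 463 = 327 × 463 mm
V5: ⌊463/2⌋ × 327 = 231 × 327 mm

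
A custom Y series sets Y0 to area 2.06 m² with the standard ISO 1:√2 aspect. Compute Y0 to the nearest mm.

Let the short side be w mm. Then w · w√2 = 2.06 m² = 2,060,000 mm².
w² = 2,060,000/√2, so w ≈ 1206.9 mm; long side = w√2 ≈ 1706.8 mm.

1207 × 1707 mm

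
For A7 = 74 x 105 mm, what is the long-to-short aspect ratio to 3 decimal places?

1.419

105 / 74 = 1.419
ISO 216 targets √2 ≈ 1.414; the +0.005 deviation is from mm rounding.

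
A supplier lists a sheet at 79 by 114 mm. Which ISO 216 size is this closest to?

C7 (81 × 114 mm)

Aspect ratio 114/79 ≈ 1.443 (ISO target is √2 ≈ 1.414).
In the C-series (envelope sizes, between A and B): C7 = 81 × 114 mm.
Off by 2 mm total — nearest standard size.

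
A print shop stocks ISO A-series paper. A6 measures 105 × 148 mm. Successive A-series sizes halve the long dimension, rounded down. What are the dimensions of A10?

A7: ⌊148/2⌋ × 105 = 74 × 105 mm
A8: ⌊105/2⌋ × 74 = 52 × 74 mm
A9: ⌊74/2⌋ × 52 = 37 × 52 mm
A10: ⌊52/2⌋ × 37 = 26 × 37 mm

26 × 37 mm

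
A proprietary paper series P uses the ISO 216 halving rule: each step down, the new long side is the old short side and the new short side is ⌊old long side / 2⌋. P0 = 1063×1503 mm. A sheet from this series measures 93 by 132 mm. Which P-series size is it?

P7

P0: 1063 × 1503 mm
P1: 751 × 1063 mm
P2: 531 × 751 mm
P3: 375 × 531 mm
P4: 265 × 375 mm
P5: 187 × 265 mm
P6: 132 × 187 mm
P7: 93 × 132 mm
P8: 66 × 93 mm
→ matches P7.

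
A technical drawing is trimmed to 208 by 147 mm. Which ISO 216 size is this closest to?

A5 (148 × 210 mm)

Aspect ratio 208/147 ≈ 1.415 — close to the ISO √2 ≈ 1.414.
In the A-series (A0 area = 1 m²): A5 = 148 × 210 mm.
Off by 3 mm total — nearest standard size.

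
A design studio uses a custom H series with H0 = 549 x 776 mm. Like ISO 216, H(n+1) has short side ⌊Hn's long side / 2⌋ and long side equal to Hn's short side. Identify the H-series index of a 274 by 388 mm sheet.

H2

H0: 549 × 776 mm
H1: 388 × 549 mm
H2: 274 × 388 mm
H3: 194 × 274 mm
→ matches H2.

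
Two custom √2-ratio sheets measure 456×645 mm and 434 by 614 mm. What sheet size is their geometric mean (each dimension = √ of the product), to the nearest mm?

445 × 629 mm

Short side: √(456 · 434) = √197904 ≈ 444.9 → 445 mm
Long side: √(645 · 614) = √396030 ≈ 629.3 → 629 mm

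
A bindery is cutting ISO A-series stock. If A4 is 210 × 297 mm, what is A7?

A5: ⌊297/2⌋ × 210 = 148 × 210 mm
A6: ⌊210/2⌋ × 148 = 105 × 148 mm
A7: ⌊148/2⌋ × 105 = 74 × 105 mm

74 × 105 mm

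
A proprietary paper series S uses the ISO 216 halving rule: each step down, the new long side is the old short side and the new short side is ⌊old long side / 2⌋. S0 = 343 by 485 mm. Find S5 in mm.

60 × 85 mm

S1: ⌊485/2⌋ × 343 = 242 × 343 mm
S2: ⌊343/2⌋ × 242 = 171 × 242 mm
S3: ⌊242/2⌋ × 171 = 121 × 171 mm
S4: ⌊171/2⌋ × 121 = 85 × 121 mm
S5: ⌊121/2⌋ × 85 = 60 × 85 mm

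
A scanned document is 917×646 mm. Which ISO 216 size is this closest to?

Aspect ratio 917/646 ≈ 1.420 — close to the ISO √2 ≈ 1.414.
In the C-series (envelope sizes, between A and B): C1 = 648 × 917 mm.
Off by 2 mm total — nearest standard size.

C1 (648 × 917 mm)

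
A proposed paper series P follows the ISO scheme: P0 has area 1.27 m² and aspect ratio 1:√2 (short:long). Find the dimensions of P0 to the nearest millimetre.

948 × 1340 mm

Let the short side be w mm. Then w · w√2 = 1.27 m² = 1,270,000 mm².
w² = 1,270,000/√2, so w ≈ 947.6 mm; long side = w√2 ≈ 1340.2 mm.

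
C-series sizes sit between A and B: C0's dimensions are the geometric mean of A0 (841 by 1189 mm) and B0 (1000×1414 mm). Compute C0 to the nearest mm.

917 × 1297 mm

Short: √(841 · 1000) = √841000 ≈ 917.1 mm.
Long: √(1189 · 1414) = √1681246 ≈ 1296.6 mm.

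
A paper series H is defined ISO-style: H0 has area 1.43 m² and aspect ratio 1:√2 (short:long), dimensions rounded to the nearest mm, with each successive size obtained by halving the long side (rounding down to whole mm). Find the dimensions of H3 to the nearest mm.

355 × 503 mm

Let H0's short side be w mm. w · w√2 = 1.43 m² = 1,430,000 mm², so w ≈ 1005.6 mm and w√2 ≈ 1422.1 mm → H0 = 1006 × 1422 mm.
H1: ⌊1422/2⌋ × 1006 = 711 × 1006 mm
H2: ⌊1006/2⌋ × 711 = 503 × 711 mm
H3: ⌊711/2⌋ × 503 = 355 × 503 mm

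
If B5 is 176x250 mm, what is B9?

44 × 62 mm

B6: ⌊250/2⌋ × 176 = 125 × 176 mm
B7: ⌊176/2⌋ × 125 = 88 × 125 mm
B8: ⌊125/2⌋ × 88 = 62 × 88 mm
B9: ⌊88/2⌋ × 62 = 44 × 62 mm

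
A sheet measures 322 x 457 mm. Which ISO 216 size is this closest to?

C3 (324 × 458 mm)

Aspect ratio 457/322 ≈ 1.419 — close to the ISO √2 ≈ 1.414.
In the C-series (envelope sizes, between A and B): C3 = 324 × 458 mm.
Off by 3 mm total — nearest standard size.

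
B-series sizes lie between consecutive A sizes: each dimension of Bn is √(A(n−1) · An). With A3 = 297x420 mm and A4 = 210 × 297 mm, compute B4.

Short side: √(297 · 210) = √62370 ≈ 249.7 → 250 mm
Long side: √(420 · 297) = √124740 ≈ 353.2 → 353 mm

250 × 353 mm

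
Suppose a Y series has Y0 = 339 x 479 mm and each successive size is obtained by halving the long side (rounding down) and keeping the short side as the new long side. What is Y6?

42 × 59 mm

Y1: ⌊479/2⌋ × 339 = 239 × 339 mm
Y2: ⌊339/2⌋ × 239 = 169 × 239 mm
Y3: ⌊239/2⌋ × 169 = 119 × 169 mm
Y4: ⌊169/2⌋ × 119 = 84 × 119 mm
Y5: ⌊119/2⌋ × 84 = 59 × 84 mm
Y6: ⌊84/2⌋ × 59 = 42 × 59 mm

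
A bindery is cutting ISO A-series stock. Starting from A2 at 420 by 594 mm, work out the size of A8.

52 × 74 mm

A3: ⌊594/2⌋ × 420 = 297 × 420 mm
A4: ⌊420/2⌋ × 297 = 210 × 297 mm
A5: ⌊297/2⌋ × 210 = 148 × 210 mm
A6: ⌊210/2⌋ × 148 = 105 × 148 mm
A7: ⌊148/2⌋ × 105 = 74 × 105 mm
A8: ⌊105/2⌋ × 74 = 52 × 74 mm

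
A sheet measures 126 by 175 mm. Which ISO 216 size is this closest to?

B6 (125 × 176 mm)

Aspect ratio 175/126 ≈ 1.389 (ISO target is √2 ≈ 1.414).
In the B-series (B0 = 1000 × 1414 mm): B6 = 125 × 176 mm.
Off by 2 mm total — nearest standard size.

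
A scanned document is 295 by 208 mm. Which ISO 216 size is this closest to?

A4 (210 × 297 mm)

Aspect ratio 295/208 ≈ 1.418 — close to the ISO √2 ≈ 1.414.
In the A-series (A0 area = 1 m²): A4 = 210 × 297 mm.
Off by 4 mm total — nearest standard size.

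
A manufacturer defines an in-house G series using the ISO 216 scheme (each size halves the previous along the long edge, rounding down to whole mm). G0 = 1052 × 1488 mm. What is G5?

G1 = 744 × 1052 mm (from G0 by 1 halving).
G2: ⌊1052/2⌋ × 744 = 526 × 744 mm
G3: ⌊744/2⌋ × 526 = 372 × 526 mm
G4: ⌊526/2⌋ × 372 = 263 × 372 mm
G5: ⌊372/2⌋ × 263 = 186 × 263 mm

186 × 263 mm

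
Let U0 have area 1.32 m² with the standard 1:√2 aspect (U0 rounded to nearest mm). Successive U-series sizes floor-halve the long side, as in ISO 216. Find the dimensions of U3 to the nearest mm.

341 × 483 mm

Let U0's short side be w mm. w · w√2 = 1.32 m² = 1,320,000 mm², so w ≈ 966.1 mm and w√2 ≈ 1366.3 mm → U0 = 966 × 1366 mm.
U1: ⌊1366/2⌋ × 966 = 683 × 966 mm
U2: ⌊966/2⌋ × 683 = 483 × 683 mm
U3: ⌊683/2⌋ × 483 = 341 × 483 mm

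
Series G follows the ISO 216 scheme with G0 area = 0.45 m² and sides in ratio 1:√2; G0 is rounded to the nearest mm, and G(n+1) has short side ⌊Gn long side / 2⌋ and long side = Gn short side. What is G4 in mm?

141 × 199 mm

Let G0's short side be w mm. w · w√2 = 0.45 m² = 450,000 mm², so w ≈ 564.1 mm and w√2 ≈ 797.7 mm → G0 = 564 × 798 mm.
G1: ⌊798/2⌋ × 564 = 399 × 564 mm
G2: ⌊564/2⌋ × 399 = 282 × 399 mm
G3: ⌊399/2⌋ × 282 = 199 × 282 mm
G4: ⌊282/2⌋ × 199 = 141 × 199 mm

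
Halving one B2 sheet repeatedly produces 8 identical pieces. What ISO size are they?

8 = 2^3, so 3 halving steps.
B2 → B3 → … → B5 after 3 steps.

B5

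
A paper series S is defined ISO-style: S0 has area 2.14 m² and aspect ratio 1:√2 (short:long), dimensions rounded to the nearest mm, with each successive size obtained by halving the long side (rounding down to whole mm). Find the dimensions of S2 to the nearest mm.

Let S0's short side be w mm. w · w√2 = 2.14 m² = 2,140,000 mm², so w ≈ 1230.1 mm and w√2 ≈ 1739.7 mm → S0 = 1230 × 1740 mm.
S1: ⌊1740/2⌋ × 1230 = 870 × 1230 mm
S2: ⌊1230/2⌋ × 870 = 615 × 870 mm

615 × 870 mm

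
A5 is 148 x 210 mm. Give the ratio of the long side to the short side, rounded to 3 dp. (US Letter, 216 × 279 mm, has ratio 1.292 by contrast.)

210 / 148 = 1.419
ISO 216 targets √2 ≈ 1.414; the +0.005 deviation is from mm rounding.

1.419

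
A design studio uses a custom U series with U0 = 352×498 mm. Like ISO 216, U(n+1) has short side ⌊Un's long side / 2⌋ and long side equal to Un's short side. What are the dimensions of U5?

U1: ⌊498/2⌋ × 352 = 249 × 352 mm
U2: ⌊352/2⌋ × 249 = 176 × 249 mm
U3: ⌊249/2⌋ × 176 = 124 × 176 mm
U4: ⌊176/2⌋ × 124 = 88 × 124 mm
U5: ⌊124/2⌋ × 88 = 62 × 88 mm

62 × 88 mm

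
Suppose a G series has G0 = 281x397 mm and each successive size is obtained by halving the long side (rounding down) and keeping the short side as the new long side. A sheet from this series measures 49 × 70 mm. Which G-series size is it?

G0: 281 × 397 mm
G1: 198 × 281 mm
G2: 140 × 198 mm
G3: 99 × 140 mm
G4: 70 × 99 mm
G5: 49 × 70 mm
G6: 35 × 49 mm
→ matches G5.

G5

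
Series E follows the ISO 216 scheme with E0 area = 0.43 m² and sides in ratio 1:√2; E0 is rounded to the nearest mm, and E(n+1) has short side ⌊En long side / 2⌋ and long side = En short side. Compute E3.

Let E0's short side be w mm. w · w√2 = 0.43 m² = 430,000 mm², so w ≈ 551.4 mm and w√2 ≈ 779.8 mm → E0 = 551 × 780 mm.
E1: ⌊780/2⌋ × 551 = 390 × 551 mm
E2: ⌊551/2⌋ × 390 = 275 × 390 mm
E3: ⌊390/2⌋ × 275 = 195 × 275 mm

195 × 275 mm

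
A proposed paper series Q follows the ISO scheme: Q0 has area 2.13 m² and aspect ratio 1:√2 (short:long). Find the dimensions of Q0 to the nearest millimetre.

1227 × 1736 mm

Let the short side be w mm. Then w · w√2 = 2.13 m² = 2,130,000 mm².
w² = 2,130,000/√2, so w ≈ 1227.2 mm; long side = w√2 ≈ 1735.6 mm.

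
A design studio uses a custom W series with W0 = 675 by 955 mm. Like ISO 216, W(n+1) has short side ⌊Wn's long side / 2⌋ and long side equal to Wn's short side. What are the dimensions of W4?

168 × 238 mm

W1: ⌊955/2⌋ × 675 = 477 × 675 mm
W2: ⌊675/2⌋ × 477 = 337 × 477 mm
W3: ⌊477/2⌋ × 337 = 238 × 337 mm
W4: ⌊337/2⌋ × 238 = 168 × 238 mm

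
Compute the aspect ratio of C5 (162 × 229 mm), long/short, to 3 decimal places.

1.414

229 / 162 = 1.414
Matches √2 ≈ 1.414 — the ISO 216 defining ratio.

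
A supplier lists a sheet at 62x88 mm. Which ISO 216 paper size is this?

B8 (62 × 88 mm)

Aspect ratio 88/62 ≈ 1.419 — close to the ISO √2 ≈ 1.414.
In the B-series (B0 = 1000 × 1414 mm): B8 = 62 × 88 mm.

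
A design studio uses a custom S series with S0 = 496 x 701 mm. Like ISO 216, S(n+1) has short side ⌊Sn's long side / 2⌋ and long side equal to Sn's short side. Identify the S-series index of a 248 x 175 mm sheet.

S3

S0: 496 × 701 mm
S1: 350 × 496 mm
S2: 248 × 350 mm
S3: 175 × 248 mm
S4: 124 × 175 mm
→ matches S3.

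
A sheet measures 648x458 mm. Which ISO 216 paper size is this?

Aspect ratio 648/458 ≈ 1.415 — close to the ISO √2 ≈ 1.414.
In the C-series (envelope sizes, between A and B): C2 = 458 × 648 mm.

C2 (458 × 648 mm)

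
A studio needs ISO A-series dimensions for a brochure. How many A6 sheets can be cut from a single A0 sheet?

Each ISO step halves the sheet: 1 × A0 → 2 × A1 → 4 × A2 → 8 × A3 → …
From A0 to A6 is 6 halving steps: 2^6 = 64.

64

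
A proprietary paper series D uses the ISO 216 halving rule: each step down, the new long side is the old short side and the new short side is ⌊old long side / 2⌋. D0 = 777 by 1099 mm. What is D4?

194 × 274 mm

D1: ⌊1099/2⌋ × 777 = 549 × 777 mm
D2: ⌊777/2⌋ × 549 = 388 × 549 mm
D3: ⌊549/2⌋ × 388 = 274 × 388 mm
D4: ⌊388/2⌋ × 274 = 194 × 274 mm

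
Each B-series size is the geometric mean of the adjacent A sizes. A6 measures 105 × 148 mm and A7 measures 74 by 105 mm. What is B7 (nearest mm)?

88 × 125 mm

Short side: √(105 · 74) = √7770 ≈ 88.1 → 88 mm
Long side: √(148 · 105) = √15540 ≈ 124.7 → 125 mm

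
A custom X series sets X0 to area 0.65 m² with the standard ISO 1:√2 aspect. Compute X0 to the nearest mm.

678 × 959 mm

Let the short side be w mm. Then w · w√2 = 0.65 m² = 650,000 mm².
w² = 650,000/√2, so w ≈ 678.0 mm; long side = w√2 ≈ 958.8 mm.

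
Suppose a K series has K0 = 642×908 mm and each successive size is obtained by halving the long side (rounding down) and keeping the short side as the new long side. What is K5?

K1: ⌊908/2⌋ × 642 = 454 × 642 mm
K2: ⌊642/2⌋ × 454 = 321 × 454 mm
K3: ⌊454/2⌋ × 321 = 227 × 321 mm
K4: ⌊321/2⌋ × 227 = 160 × 227 mm
K5: ⌊227/2⌋ × 160 = 113 × 160 mm

113 × 160 mm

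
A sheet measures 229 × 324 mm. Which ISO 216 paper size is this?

Aspect ratio 324/229 ≈ 1.415 — close to the ISO √2 ≈ 1.414.
In the C-series (envelope sizes, between A and B): C4 = 229 × 324 mm.

C4 (229 × 324 mm)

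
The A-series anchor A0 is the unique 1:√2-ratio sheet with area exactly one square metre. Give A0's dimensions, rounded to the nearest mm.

841 × 1189 mm

Let the short side be w mm. Then the long side is w√2 and w · w√2 = 10⁶ mm².
w² = 10⁶/√2, so w = 1000 / 2^(1/4) ≈ 840.9 mm; long side = 1000 · 2^(1/4) ≈ 1189.2 mm.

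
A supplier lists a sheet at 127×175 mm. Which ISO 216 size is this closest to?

B6 (125 × 176 mm)

Aspect ratio 175/127 ≈ 1.378 (ISO target is √2 ≈ 1.414).
In the B-series (B0 = 1000 × 1414 mm): B6 = 125 × 176 mm.
Off by 3 mm total — nearest standard size.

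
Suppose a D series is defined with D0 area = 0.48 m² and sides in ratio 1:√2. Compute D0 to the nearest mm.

Let the short side be w mm. Then w · w√2 = 0.48 m² = 480,000 mm².
w² = 480,000/√2, so w ≈ 582.6 mm; long side = w√2 ≈ 823.9 mm.

583 × 824 mm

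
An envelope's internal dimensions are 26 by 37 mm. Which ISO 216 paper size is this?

A10 (26 × 37 mm)

Aspect ratio 37/26 ≈ 1.423 — close to the ISO √2 ≈ 1.414.
In the A-series (A0 area = 1 m²): A10 = 26 × 37 mm.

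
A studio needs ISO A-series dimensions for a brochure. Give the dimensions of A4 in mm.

210 × 297 mm

A0 = 841 × 1189 mm (A0 has area 1 m², aspect 1:√2).
A1: ⌊1189/2⌋ × 841 = 594 × 841 mm
A2: ⌊841/2⌋ × 594 = 420 × 594 mm
A3: ⌊594/2⌋ × 420 = 297 × 420 mm
A4: ⌊420/2⌋ × 297 = 210 × 297 mm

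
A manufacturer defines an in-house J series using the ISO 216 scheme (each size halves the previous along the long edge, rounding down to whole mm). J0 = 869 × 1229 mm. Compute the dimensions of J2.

434 × 614 mm

J1: ⌊1229/2⌋ × 869 = 614 × 869 mm
J2: ⌊869/2⌋ × 614 = 434 × 614 mm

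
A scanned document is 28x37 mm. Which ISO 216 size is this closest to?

Aspect ratio 37/28 ≈ 1.321 (ISO target is √2 ≈ 1.414).
In the A-series (A0 area = 1 m²): A10 = 26 × 37 mm.
Off by 2 mm total — nearest standard size.

A10 (26 × 37 mm)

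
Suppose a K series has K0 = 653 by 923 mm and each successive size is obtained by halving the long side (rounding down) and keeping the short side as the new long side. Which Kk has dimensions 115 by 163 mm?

K0: 653 × 923 mm
K1: 461 × 653 mm
K2: 326 × 461 mm
K3: 230 × 326 mm
K4: 163 × 230 mm
K5: 115 × 163 mm
K6: 81 × 115 mm
→ matches K5.

K5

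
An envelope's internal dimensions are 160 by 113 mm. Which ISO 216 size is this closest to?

C6 (114 × 162 mm)

Aspect ratio 160/113 ≈ 1.416 — close to the ISO √2 ≈ 1.414.
In the C-series (envelope sizes, between A and B): C6 = 114 × 162 mm.
Off by 3 mm total — nearest standard size.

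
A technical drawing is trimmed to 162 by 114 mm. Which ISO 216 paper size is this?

Aspect ratio 162/114 ≈ 1.421 — close to the ISO √2 ≈ 1.414.
In the C-series (envelope sizes, between A and B): C6 = 114 × 162 mm.

C6 (114 × 162 mm)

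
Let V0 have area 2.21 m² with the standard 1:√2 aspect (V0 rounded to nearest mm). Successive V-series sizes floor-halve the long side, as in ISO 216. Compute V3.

Let V0's short side be w mm. w · w√2 = 2.21 m² = 2,210,000 mm², so w ≈ 1250.1 mm and w√2 ≈ 1767.9 mm → V0 = 1250 × 1768 mm.
V1: ⌊1768/2⌋ × 1250 = 884 × 1250 mm
V2: ⌊1250/2⌋ × 884 = 625 × 884 mm
V3: ⌊884/2⌋ × 625 = 442 × 625 mm

442 × 625 mm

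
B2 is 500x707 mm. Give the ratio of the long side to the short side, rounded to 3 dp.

707 / 500 = 1.414
Matches √2 ≈ 1.414 — the ISO 216 defining ratio.

1.414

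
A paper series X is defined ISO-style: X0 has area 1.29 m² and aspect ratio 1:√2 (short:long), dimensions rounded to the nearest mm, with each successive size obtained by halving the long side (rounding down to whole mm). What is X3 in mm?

337 × 477 mm

Let X0's short side be w mm. w · w√2 = 1.29 m² = 1,290,000 mm², so w ≈ 955.1 mm and w√2 ≈ 1350.7 mm → X0 = 955 × 1351 mm.
X1: ⌊1351/2⌋ × 955 = 675 × 955 mm
X2: ⌊955/2⌋ × 675 = 477 × 675 mm
X3: ⌊675/2⌋ × 477 = 337 × 477 mm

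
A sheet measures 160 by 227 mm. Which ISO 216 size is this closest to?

C5 (162 × 229 mm)

Aspect ratio 227/160 ≈ 1.419 — close to the ISO √2 ≈ 1.414.
In the C-series (envelope sizes, between A and B): C5 = 162 × 229 mm.
Off by 4 mm total — nearest standard size.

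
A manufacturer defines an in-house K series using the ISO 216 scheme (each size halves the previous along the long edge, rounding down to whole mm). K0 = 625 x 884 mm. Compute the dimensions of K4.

156 × 221 mm

K1: ⌊884/2⌋ × 625 = 442 × 625 mm
K2: ⌊625/2⌋ × 442 = 312 × 442 mm
K3: ⌊442/2⌋ × 312 = 221 × 312 mm
K4: ⌊312/2⌋ × 221 = 156 × 221 mm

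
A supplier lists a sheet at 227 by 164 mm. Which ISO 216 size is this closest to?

Aspect ratio 227/164 ≈ 1.384 (ISO target is √2 ≈ 1.414).
In the C-series (envelope sizes, between A and B): C5 = 162 × 229 mm.
Off by 4 mm total — nearest standard size.

C5 (162 × 229 mm)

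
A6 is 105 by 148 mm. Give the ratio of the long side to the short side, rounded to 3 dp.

148 / 105 = 1.410
ISO 216 targets √2 ≈ 1.414; the -0.005 deviation is from mm rounding.

1.410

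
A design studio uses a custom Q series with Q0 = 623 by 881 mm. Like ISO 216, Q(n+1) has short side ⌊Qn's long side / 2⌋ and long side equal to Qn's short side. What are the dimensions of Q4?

155 × 220 mm

Q1: ⌊881/2⌋ × 623 = 440 × 623 mm
Q2: ⌊623/2⌋ × 440 = 311 × 440 mm
Q3: ⌊440/2⌋ × 311 = 220 × 311 mm
Q4: ⌊311/2⌋ × 220 = 155 × 220 mm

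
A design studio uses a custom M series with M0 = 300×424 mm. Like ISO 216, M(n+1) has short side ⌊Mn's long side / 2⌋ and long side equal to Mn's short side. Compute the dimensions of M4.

75 × 106 mm

M1: ⌊424/2⌋ × 300 = 212 × 300 mm
M2: ⌊300/2⌋ × 212 = 150 × 212 mm
M3: ⌊212/2⌋ × 150 = 106 × 150 mm
M4: ⌊150/2⌋ × 106 = 75 × 106 mm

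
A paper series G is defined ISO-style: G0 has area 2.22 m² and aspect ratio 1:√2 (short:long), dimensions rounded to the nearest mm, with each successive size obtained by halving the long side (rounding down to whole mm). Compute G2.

626 × 886 mm

Let G0's short side be w mm. w · w√2 = 2.22 m² = 2,220,000 mm², so w ≈ 1252.9 mm and w√2 ≈ 1771.9 mm → G0 = 1253 × 1772 mm.
G1: ⌊1772/2⌋ × 1253 = 886 × 1253 mm
G2: ⌊1253/2⌋ × 886 = 626 × 886 mm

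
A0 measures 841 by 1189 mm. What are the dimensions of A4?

A1: ⌊1189/2⌋ × 841 = 594 × 841 mm
A2: ⌊841/2⌋ × 594 = 420 × 594 mm
A3: ⌊594/2⌋ × 420 = 297 × 420 mm
A4: ⌊420/2⌋ × 297 = 210 × 297 mm

210 × 297 mm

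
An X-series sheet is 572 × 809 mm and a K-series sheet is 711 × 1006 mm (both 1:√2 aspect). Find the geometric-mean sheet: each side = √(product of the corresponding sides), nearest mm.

638 × 902 mm

Short side: √(572 · 711) = √406692 ≈ 637.7 → 638 mm
Long side: √(809 · 1006) = √813854 ≈ 902.1 → 902 mm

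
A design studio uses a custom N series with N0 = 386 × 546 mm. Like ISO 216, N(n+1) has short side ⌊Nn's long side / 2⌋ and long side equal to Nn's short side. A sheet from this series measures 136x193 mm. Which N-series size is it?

N3

N0: 386 × 546 mm
N1: 273 × 386 mm
N2: 193 × 273 mm
N3: 136 × 193 mm
N4: 96 × 136 mm
→ matches N3.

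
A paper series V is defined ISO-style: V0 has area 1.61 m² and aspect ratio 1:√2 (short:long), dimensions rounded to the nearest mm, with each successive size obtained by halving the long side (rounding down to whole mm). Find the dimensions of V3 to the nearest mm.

Let V0's short side be w mm. w · w√2 = 1.61 m² = 1,610,000 mm², so w ≈ 1067.0 mm and w√2 ≈ 1508.9 mm → V0 = 1067 × 1509 mm.
V1: ⌊1509/2⌋ × 1067 = 754 × 1067 mm
V2: ⌊1067/2⌋ × 754 = 533 × 754 mm
V3: ⌊754/2⌋ × 533 = 377 × 533 mm

377 × 533 mm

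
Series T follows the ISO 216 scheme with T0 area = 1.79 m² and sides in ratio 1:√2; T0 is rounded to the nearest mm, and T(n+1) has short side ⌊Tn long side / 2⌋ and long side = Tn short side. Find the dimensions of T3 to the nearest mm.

Let T0's short side be w mm. w · w√2 = 1.79 m² = 1,790,000 mm², so w ≈ 1125.0 mm and w√2 ≈ 1591.1 mm → T0 = 1125 × 1591 mm.
T1: ⌊1591/2⌋ × 1125 = 795 × 1125 mm
T2: ⌊1125/2⌋ × 795 = 562 × 795 mm
T3: ⌊795/2⌋ × 562 = 397 × 562 mm

397 × 562 mm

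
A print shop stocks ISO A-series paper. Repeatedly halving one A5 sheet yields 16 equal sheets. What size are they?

A9

16 = 2^4, so 4 halving steps.
A5 → A6 → … → A9 after 4 steps.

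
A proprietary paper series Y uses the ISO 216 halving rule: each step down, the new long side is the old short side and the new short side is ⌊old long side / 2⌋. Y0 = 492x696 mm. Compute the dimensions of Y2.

Y1: ⌊696/2⌋ × 492 = 348 × 492 mm
Y2: ⌊492/2⌋ × 348 = 246 × 348 mm

246 × 348 mm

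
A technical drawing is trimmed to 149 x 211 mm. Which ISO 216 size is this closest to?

Aspect ratio 211/149 ≈ 1.416 — close to the ISO √2 ≈ 1.414.
In the A-series (A0 area = 1 m²): A5 = 148 × 210 mm.
Off by 2 mm total — nearest standard size.

A5 (148 × 210 mm)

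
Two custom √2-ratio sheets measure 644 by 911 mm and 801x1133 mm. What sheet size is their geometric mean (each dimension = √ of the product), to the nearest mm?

Short side: √(644 · 801) = √515844 ≈ 718.2 → 718 mm
Long side: √(911 · 1133) = √1032163 ≈ 1016.0 → 1016 mm

718 × 1016 mm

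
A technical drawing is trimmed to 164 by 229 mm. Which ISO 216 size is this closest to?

Aspect ratio 229/164 ≈ 1.396 (ISO target is √2 ≈ 1.414).
In the C-series (envelope sizes, between A and B): C5 = 162 × 229 mm.
Off by 2 mm total — nearest standard size.

C5 (162 × 229 mm)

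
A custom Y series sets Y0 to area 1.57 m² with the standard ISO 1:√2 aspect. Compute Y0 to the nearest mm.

1054 × 1490 mm

Let the short side be w mm. Then w · w√2 = 1.57 m² = 1,570,000 mm².
w² = 1,570,000/√2, so w ≈ 1053.6 mm; long side = w√2 ≈ 1490.1 mm.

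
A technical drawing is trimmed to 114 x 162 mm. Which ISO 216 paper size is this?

C6 (114 × 162 mm)

Aspect ratio 162/114 ≈ 1.421 — close to the ISO √2 ≈ 1.414.
In the C-series (envelope sizes, between A and B): C6 = 114 × 162 mm.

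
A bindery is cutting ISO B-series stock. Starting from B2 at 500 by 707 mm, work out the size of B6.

B3: ⌊707/2⌋ × 500 = 353 × 500 mm
B4: ⌊500/2⌋ × 353 = 250 × 353 mm
B5: ⌊353/2⌋ × 250 = 176 × 250 mm
B6: ⌊250/2⌋ × 176 = 125 × 176 mm

125 × 176 mm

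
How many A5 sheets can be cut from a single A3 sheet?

Each ISO step halves the sheet: 1 × A3 → 2 × A4 → 4 × A5
From A3 to A5 is 2 halving steps: 2^2 = 4.

4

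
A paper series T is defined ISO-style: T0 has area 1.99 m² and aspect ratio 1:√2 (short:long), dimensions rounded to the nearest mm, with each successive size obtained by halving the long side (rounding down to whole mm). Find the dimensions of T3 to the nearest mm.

419 × 593 mm

Let T0's short side be w mm. w · w√2 = 1.99 m² = 1,990,000 mm², so w ≈ 1186.2 mm and w√2 ≈ 1677.6 mm → T0 = 1186 × 1678 mm.
T1: ⌊1678/2⌋ × 1186 = 839 × 1186 mm
T2: ⌊1186/2⌋ × 839 = 593 × 839 mm
T3: ⌊839/2⌋ × 593 = 419 × 593 mm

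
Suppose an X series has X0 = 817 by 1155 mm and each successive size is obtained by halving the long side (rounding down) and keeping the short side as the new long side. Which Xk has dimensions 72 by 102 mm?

X7

X0: 817 × 1155 mm
X1: 577 × 817 mm
X2: 408 × 577 mm
X3: 288 × 408 mm
X4: 204 × 288 mm
X5: 144 × 204 mm
X6: 102 × 144 mm
X7: 72 × 102 mm
X8: 51 × 72 mm
→ matches X7.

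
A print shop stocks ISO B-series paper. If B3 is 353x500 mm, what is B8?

B4: ⌊500/2⌋ × 353 = 250 × 353 mm
B5: ⌊353/2⌋ × 250 = 176 × 250 mm
B6: ⌊250/2⌋ × 176 = 125 × 176 mm
B7: ⌊176/2⌋ × 125 = 88 × 125 mm
B8: ⌊125/2⌋ × 88 = 62 × 88 mm

62 × 88 mm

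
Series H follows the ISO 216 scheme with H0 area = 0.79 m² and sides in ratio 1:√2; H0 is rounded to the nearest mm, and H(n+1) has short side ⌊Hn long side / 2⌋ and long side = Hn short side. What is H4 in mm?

186 × 264 mm

Let H0's short side be w mm. w · w√2 = 0.79 m² = 790,000 mm², so w ≈ 747.4 mm and w√2 ≈ 1057.0 mm → H0 = 747 × 1057 mm.
H1: ⌊1057/2⌋ × 747 = 528 × 747 mm
H2: ⌊747/2⌋ × 528 = 373 × 528 mm
H3: ⌊528/2⌋ × 373 = 264 × 373 mm
H4: ⌊373/2⌋ × 264 = 186 × 264 mm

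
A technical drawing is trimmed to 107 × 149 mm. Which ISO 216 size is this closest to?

A6 (105 × 148 mm)

Aspect ratio 149/107 ≈ 1.393 (ISO target is √2 ≈ 1.414).
In the A-series (A0 area = 1 m²): A6 = 105 × 148 mm.
Off by 3 mm total — nearest standard size.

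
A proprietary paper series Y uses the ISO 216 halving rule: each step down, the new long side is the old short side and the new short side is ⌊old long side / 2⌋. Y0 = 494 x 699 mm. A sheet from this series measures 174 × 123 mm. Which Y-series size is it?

Y0: 494 × 699 mm
Y1: 349 × 494 mm
Y2: 247 × 349 mm
Y3: 174 × 247 mm
Y4: 123 × 174 mm
Y5: 87 × 123 mm
→ matches Y4.

Y4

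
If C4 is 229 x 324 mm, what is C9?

40 × 57 mm

C5: ⌊324/2⌋ × 229 = 162 × 229 mm
C6: ⌊229/2⌋ × 162 = 114 × 162 mm
C7: ⌊162/2⌋ × 114 = 81 × 114 mm
C8: ⌊114/2⌋ × 81 = 57 × 81 mm
C9: ⌊81/2⌋ × 57 = 40 × 57 mm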